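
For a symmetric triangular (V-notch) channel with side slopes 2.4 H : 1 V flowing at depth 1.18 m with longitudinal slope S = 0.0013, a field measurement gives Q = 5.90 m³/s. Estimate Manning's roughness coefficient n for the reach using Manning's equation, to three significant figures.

0.0136

A = z·y² = 2.4×1.18² = 3.342 m²
P = 2y√(1+z²) = 2×1.18×√(1+2.4²) = 6.136 m
R = A/P = 3.342/6.136 = 0.5446 m
n = (1/Q)·A·R^(2/3)·S^(1/2) = (1/5.90) × 3.342 × 0.6669 × 0.03606 = 0.01362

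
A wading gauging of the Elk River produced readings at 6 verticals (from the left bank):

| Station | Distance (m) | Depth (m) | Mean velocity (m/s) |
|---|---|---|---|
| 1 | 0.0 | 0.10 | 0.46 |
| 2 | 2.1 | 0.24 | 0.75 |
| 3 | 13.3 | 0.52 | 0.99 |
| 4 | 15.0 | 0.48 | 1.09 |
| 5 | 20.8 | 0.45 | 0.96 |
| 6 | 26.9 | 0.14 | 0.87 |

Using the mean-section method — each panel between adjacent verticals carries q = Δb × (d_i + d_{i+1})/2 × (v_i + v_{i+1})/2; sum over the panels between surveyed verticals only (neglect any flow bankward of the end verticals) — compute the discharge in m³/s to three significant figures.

9.21 m³/s

Panel 1-2: Δb = 2.1 m, d̄ = (0.10+0.24)/2 = 0.17, v̄ = (0.46+0.75)/2 = 0.605 → q = 2.1×0.17×0.605 = 0.2160 m³/s
Panel 2-3: Δb = 11.2 m, d̄ = (0.24+0.52)/2 = 0.38, v̄ = (0.75+0.99)/2 = 0.87 → q = 11.2×0.38×0.87 = 3.703 m³/s
Panel 3-4: Δb = 1.7 m, d̄ = (0.52+0.48)/2 = 0.5, v̄ = (0.99+1.09)/2 = 1.04 → q = 1.7×0.5×1.04 = 0.8840 m³/s
Panel 4-5: Δb = 5.8 m, d̄ = (0.48+0.45)/2 = 0.465, v̄ = (1.09+0.96)/2 = 1.025 → q = 5.8×0.465×1.025 = 2.764 m³/s
Panel 5-6: Δb = 6.1 m, d̄ = (0.45+0.14)/2 = 0.295, v̄ = (0.96+0.87)/2 = 0.915 → q = 6.1×0.295×0.915 = 1.647 m³/s
Q = Σ q = 9.214 m³/s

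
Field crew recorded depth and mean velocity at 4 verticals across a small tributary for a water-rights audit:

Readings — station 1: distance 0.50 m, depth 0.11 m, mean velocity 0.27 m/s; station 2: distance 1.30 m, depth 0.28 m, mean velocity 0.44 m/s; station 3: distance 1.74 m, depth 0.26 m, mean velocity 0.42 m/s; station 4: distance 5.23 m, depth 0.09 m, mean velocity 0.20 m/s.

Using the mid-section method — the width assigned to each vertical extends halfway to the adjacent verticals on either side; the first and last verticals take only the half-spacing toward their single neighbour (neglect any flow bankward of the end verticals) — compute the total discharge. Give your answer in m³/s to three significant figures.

w_1 = (1.30 − 0.50)/2 = 0.4 m; q_1 = 0.27 × 0.11 × 0.4 = 0.01188 m³/s
w_2 = (1.74 − 0.50)/2 = 0.62 m; q_2 = 0.44 × 0.28 × 0.62 = 0.07638 m³/s
w_3 = (5.23 − 1.30)/2 = 1.965 m; q_3 = 0.42 × 0.26 × 1.965 = 0.2146 m³/s
w_4 = (5.23 − 1.74)/2 = 1.745 m; q_4 = 0.20 × 0.09 × 1.745 = 0.03141 m³/s
Q = Σ qᵢ = 0.3343 m³/s

0.334 m³/s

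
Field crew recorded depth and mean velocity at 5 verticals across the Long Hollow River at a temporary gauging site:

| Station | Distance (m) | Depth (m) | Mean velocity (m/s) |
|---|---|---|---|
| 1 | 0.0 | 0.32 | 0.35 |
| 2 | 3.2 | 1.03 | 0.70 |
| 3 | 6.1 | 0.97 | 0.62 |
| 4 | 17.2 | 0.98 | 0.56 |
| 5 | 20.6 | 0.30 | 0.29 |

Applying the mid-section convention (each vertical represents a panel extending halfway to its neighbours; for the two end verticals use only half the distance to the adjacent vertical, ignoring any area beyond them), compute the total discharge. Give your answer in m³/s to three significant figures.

w_1 = (3.2 − 0.0)/2 = 1.6 m; q_1 = 0.35 × 0.32 × 1.6 = 0.1792 m³/s
w_2 = (6.1 − 0.0)/2 = 3.05 m; q_2 = 0.70 × 1.03 × 3.05 = 2.199 m³/s
w_3 = (17.2 − 3.2)/2 = 7 m; q_3 = 0.62 × 0.97 × 7 = 4.210 m³/s
w_4 = (20.6 − 6.1)/2 = 7.25 m; q_4 = 0.56 × 0.98 × 7.25 = 3.979 m³/s
w_5 = (20.6 − 17.2)/2 = 1.7 m; q_5 = 0.29 × 0.30 × 1.7 = 0.1479 m³/s
Q = Σ qᵢ = 10.71 m³/s

10.7 m³/s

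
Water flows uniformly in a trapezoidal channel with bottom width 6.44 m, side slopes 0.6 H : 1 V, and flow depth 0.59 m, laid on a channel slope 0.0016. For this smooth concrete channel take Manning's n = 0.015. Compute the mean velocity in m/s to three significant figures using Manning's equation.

1.71 m/s

A = (b + z·y)·y = (6.44 + 0.6×0.59)×0.59 = 4.008 m²
P = b + 2y√(1+z²) = 6.44 + 2×0.59×√(1+0.6²) = 7.816 m
R = A/P = 4.008/7.816 = 0.5128 m
Q = (1/n)·A·R^(2/3)·S^(1/2) = (1/0.015) × 4.008 × 0.5128^(2/3) × 0.0016^(1/2) = 6.849 m³/s
V = Q/A = 6.849/4.008 = 1.709 m/s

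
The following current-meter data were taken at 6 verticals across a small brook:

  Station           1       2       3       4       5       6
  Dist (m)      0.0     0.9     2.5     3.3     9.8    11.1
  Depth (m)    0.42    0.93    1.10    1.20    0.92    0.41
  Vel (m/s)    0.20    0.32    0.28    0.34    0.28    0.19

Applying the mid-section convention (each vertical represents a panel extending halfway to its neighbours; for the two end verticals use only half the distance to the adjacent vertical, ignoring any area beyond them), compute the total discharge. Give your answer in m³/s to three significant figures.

3.32 m³/s

w_1 = (0.9 − 0.0)/2 = 0.45 m; q_1 = 0.20 × 0.42 × 0.45 = 0.03780 m³/s
w_2 = (2.5 − 0.0)/2 = 1.25 m; q_2 = 0.32 × 0.93 × 1.25 = 0.3720 m³/s
w_3 = (3.3 − 0.9)/2 = 1.2 m; q_3 = 0.28 × 1.10 × 1.2 = 0.3696 m³/s
w_4 = (9.8 − 2.5)/2 = 3.65 m; q_4 = 0.34 × 1.20 × 3.65 = 1.489 m³/s
w_5 = (11.1 − 3.3)/2 = 3.9 m; q_5 = 0.28 × 0.92 × 3.9 = 1.005 m³/s
w_6 = (11.1 − 9.8)/2 = 0.65 m; q_6 = 0.19 × 0.41 × 0.65 = 0.05064 m³/s
Q = Σ qᵢ = 3.324 m³/s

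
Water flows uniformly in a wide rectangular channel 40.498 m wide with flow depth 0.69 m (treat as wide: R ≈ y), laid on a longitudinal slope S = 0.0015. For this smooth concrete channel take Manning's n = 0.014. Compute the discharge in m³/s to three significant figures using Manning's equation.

A = b·y = 40.498 × 0.69 = 27.94 m²
Wide channel: R ≈ y = 0.69 m
Q = (1/n)·A·R^(2/3)·S^(1/2) = (1/0.014) × 27.94 × 0.6900^(2/3) × 0.0015^(1/2) = 60.36 m³/s

60.4 m³/s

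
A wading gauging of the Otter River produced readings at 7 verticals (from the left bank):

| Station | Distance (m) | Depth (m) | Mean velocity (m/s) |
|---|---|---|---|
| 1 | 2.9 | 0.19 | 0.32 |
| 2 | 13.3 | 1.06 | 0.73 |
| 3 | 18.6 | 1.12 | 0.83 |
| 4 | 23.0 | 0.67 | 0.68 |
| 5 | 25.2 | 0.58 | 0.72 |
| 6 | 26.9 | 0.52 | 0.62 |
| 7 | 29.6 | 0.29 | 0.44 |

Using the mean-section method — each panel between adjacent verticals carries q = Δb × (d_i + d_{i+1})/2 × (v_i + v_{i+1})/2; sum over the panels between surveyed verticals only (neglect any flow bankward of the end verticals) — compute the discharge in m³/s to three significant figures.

Panel 1-2: Δb = 10.4 m, d̄ = (0.19+1.06)/2 = 0.625, v̄ = (0.32+0.73)/2 = 0.525 → q = 10.4×0.625×0.525 = 3.413 m³/s
Panel 2-3: Δb = 5.3 m, d̄ = (1.06+1.12)/2 = 1.09, v̄ = (0.73+0.83)/2 = 0.78 → q = 5.3×1.09×0.78 = 4.506 m³/s
Panel 3-4: Δb = 4.4 m, d̄ = (1.12+0.67)/2 = 0.895, v̄ = (0.83+0.68)/2 = 0.755 → q = 4.4×0.895×0.755 = 2.973 m³/s
Panel 4-5: Δb = 2.2 m, d̄ = (0.67+0.58)/2 = 0.625, v̄ = (0.68+0.72)/2 = 0.7 → q = 2.2×0.625×0.7 = 0.9625 m³/s
Panel 5-6: Δb = 1.7 m, d̄ = (0.58+0.52)/2 = 0.55, v̄ = (0.72+0.62)/2 = 0.67 → q = 1.7×0.55×0.67 = 0.6265 m³/s
Panel 6-7: Δb = 2.7 m, d̄ = (0.52+0.29)/2 = 0.405, v̄ = (0.62+0.44)/2 = 0.53 → q = 2.7×0.405×0.53 = 0.5796 m³/s
Q = Σ q = 13.06 m³/s

13.1 m³/s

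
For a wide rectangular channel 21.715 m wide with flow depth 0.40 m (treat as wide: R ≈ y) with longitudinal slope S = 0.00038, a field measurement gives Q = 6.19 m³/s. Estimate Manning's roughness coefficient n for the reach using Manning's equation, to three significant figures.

0.0149

A = b·y = 21.715 × 0.40 = 8.686 m²
Wide channel: R ≈ y = 0.40 m
n = (1/Q)·A·R^(2/3)·S^(1/2) = (1/6.19) × 8.686 × 0.5429 × 0.01949 = 0.01485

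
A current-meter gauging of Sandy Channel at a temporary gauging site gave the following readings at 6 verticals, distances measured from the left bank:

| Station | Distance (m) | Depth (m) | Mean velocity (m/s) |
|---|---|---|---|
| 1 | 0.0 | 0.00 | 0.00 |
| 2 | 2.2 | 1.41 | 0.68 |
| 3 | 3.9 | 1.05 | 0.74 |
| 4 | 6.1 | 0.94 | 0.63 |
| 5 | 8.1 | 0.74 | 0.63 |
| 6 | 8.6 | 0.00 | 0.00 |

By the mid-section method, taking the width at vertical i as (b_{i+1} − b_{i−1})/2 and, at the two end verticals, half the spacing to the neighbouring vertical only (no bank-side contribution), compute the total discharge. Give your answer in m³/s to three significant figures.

w_2 = (3.9 − 0.0)/2 = 1.95 m; q_2 = 0.68 × 1.41 × 1.95 = 1.870 m³/s
w_3 = (6.1 − 2.2)/2 = 1.95 m; q_3 = 0.74 × 1.05 × 1.95 = 1.515 m³/s
w_4 = (8.1 − 3.9)/2 = 2.1 m; q_4 = 0.63 × 0.94 × 2.1 = 1.244 m³/s
w_5 = (8.6 − 6.1)/2 = 1.25 m; q_5 = 0.63 × 0.74 × 1.25 = 0.5828 m³/s
Stations 1, 6 contribute zero (depth or velocity is 0).
Q = Σ qᵢ = 5.211 m³/s

5.21 m³/s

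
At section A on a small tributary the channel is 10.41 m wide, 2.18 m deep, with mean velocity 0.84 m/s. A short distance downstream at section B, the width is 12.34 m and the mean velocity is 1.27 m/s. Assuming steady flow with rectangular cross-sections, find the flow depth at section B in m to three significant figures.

Q = A₁V₁ = (10.41×2.18) × 0.84 = 19.06 m³/s
d₂ = Q/(b₂ V₂) = 19.06/(12.34×1.27) = 1.216 m

1.22 m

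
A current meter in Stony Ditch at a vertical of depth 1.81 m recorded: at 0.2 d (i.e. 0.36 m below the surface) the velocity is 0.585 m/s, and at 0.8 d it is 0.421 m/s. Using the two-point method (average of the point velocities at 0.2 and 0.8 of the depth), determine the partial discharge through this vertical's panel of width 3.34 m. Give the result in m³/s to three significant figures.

v̄ = (0.585 + 0.421) / 2 = 0.5030 m/s
q = v̄ × d × w = 0.5030 × 1.81 × 3.34 = 3.041 m³/s

3.04 m³/s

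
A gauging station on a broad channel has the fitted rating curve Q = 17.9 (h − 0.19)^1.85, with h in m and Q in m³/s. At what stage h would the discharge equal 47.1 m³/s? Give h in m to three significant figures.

h − h₀ = (Q/C)^(1/b) = (47.1/17.9)^(1/1.85) = 1.687 m
h = 0.19 + 1.687 = 1.877 m

1.88 m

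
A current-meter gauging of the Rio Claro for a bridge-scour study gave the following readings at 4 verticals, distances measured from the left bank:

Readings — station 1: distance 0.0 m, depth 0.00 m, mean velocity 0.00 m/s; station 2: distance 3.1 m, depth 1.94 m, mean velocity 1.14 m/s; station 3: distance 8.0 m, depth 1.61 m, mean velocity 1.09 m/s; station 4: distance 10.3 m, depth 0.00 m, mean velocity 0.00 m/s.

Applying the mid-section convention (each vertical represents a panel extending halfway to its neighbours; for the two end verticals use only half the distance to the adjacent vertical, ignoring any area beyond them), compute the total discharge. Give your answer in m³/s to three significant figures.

15.2 m³/s

w_2 = (8.0 − 0.0)/2 = 4 m; q_2 = 1.14 × 1.94 × 4 = 8.846 m³/s
w_3 = (10.3 − 3.1)/2 = 3.6 m; q_3 = 1.09 × 1.61 × 3.6 = 6.318 m³/s
Stations 1, 4 contribute zero (depth or velocity is 0).
Q = Σ qᵢ = 15.16 m³/s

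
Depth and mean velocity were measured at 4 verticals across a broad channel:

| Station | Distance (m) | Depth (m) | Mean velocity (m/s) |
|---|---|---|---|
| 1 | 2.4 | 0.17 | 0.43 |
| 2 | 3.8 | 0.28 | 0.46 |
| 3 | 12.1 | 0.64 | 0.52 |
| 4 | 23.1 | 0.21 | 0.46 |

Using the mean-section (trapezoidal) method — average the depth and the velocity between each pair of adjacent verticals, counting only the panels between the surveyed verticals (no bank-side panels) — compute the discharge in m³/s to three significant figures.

4.30 m³/s

Panel 1-2: Δb = 1.4 m, d̄ = (0.17+0.28)/2 = 0.225, v̄ = (0.43+0.46)/2 = 0.445 → q = 1.4×0.225×0.445 = 0.1402 m³/s
Panel 2-3: Δb = 8.3 m, d̄ = (0.28+0.64)/2 = 0.46, v̄ = (0.46+0.52)/2 = 0.49 → q = 8.3×0.46×0.49 = 1.871 m³/s
Panel 3-4: Δb = 11 m, d̄ = (0.64+0.21)/2 = 0.425, v̄ = (0.52+0.46)/2 = 0.49 → q = 11×0.425×0.49 = 2.291 m³/s
Q = Σ q = 4.302 m³/s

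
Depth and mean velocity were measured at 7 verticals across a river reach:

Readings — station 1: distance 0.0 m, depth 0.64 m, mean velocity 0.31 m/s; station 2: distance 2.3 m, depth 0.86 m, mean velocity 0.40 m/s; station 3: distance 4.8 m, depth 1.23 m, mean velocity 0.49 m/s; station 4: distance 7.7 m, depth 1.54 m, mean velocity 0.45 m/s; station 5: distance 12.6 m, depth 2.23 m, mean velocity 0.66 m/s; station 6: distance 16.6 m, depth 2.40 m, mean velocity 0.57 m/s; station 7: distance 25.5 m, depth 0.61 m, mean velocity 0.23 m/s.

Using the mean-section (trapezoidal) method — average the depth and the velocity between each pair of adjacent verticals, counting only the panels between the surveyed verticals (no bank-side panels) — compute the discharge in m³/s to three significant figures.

19.8 m³/s

Panel 1-2: Δb = 2.3 m, d̄ = (0.64+0.86)/2 = 0.75, v̄ = (0.31+0.40)/2 = 0.355 → q = 2.3×0.75×0.355 = 0.6124 m³/s
Panel 2-3: Δb = 2.5 m, d̄ = (0.86+1.23)/2 = 1.045, v̄ = (0.40+0.49)/2 = 0.445 → q = 2.5×1.045×0.445 = 1.163 m³/s
Panel 3-4: Δb = 2.9 m, d̄ = (1.23+1.54)/2 = 1.385, v̄ = (0.49+0.45)/2 = 0.47 → q = 2.9×1.385×0.47 = 1.888 m³/s
Panel 4-5: Δb = 4.9 m, d̄ = (1.54+2.23)/2 = 1.885, v̄ = (0.45+0.66)/2 = 0.555 → q = 4.9×1.885×0.555 = 5.126 m³/s
Panel 5-6: Δb = 4 m, d̄ = (2.23+2.40)/2 = 2.315, v̄ = (0.66+0.57)/2 = 0.615 → q = 4×2.315×0.615 = 5.695 m³/s
Panel 6-7: Δb = 8.9 m, d̄ = (2.40+0.61)/2 = 1.505, v̄ = (0.57+0.23)/2 = 0.4 → q = 8.9×1.505×0.4 = 5.358 m³/s
Q = Σ q = 19.84 m³/s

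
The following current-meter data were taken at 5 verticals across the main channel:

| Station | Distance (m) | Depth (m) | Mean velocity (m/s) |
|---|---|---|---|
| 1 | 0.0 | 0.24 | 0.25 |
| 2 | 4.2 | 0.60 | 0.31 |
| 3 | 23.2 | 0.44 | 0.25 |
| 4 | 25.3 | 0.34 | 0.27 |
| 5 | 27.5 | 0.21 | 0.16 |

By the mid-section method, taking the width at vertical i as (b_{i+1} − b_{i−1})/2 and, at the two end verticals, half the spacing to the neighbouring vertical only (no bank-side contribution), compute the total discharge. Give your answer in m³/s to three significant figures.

w_1 = (4.2 − 0.0)/2 = 2.1 m; q_1 = 0.25 × 0.24 × 2.1 = 0.1260 m³/s
w_2 = (23.2 − 0.0)/2 = 11.6 m; q_2 = 0.31 × 0.60 × 11.6 = 2.158 m³/s
w_3 = (25.3 − 4.2)/2 = 10.55 m; q_3 = 0.25 × 0.44 × 10.55 = 1.161 m³/s
w_4 = (27.5 − 23.2)/2 = 2.15 m; q_4 = 0.27 × 0.34 × 2.15 = 0.1974 m³/s
w_5 = (27.5 − 25.3)/2 = 1.1 m; q_5 = 0.16 × 0.21 × 1.1 = 0.03696 m³/s
Q = Σ qᵢ = 3.678 m³/s

3.68 m³/s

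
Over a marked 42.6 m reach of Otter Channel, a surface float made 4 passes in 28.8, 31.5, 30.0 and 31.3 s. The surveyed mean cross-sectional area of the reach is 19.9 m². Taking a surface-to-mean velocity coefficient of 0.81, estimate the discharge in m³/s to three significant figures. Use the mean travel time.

22.6 m³/s

t̄ = (28.8 + 31.5 + 30.0 + 31.3) / 4 = 30.4 s
v_surface = L / t̄ = 42.6 / 30.4 = 1.401 m/s
v_mean = 0.81 × 1.401 = 1.135 m/s
Q = A × v_mean = 19.9 × 1.135 = 22.59 m³/s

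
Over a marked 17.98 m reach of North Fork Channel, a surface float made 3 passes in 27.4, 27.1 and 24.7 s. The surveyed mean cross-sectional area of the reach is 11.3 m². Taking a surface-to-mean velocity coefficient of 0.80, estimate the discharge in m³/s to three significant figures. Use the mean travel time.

6.16 m³/s

t̄ = (27.4 + 27.1 + 24.7) / 3 = 26.4 s
v_surface = L / t̄ = 17.98 / 26.4 = 0.6811 m/s
v_mean = 0.80 × 0.6811 = 0.5448 m/s
Q = A × v_mean = 11.3 × 0.5448 = 6.157 m³/s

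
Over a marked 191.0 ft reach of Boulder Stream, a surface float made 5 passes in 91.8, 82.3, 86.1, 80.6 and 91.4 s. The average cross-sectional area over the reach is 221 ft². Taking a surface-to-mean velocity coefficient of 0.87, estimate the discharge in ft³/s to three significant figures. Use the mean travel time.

425 ft³/s

t̄ = (91.8 + 82.3 + 86.1 + 80.6 + 91.4) / 5 = 86.44 s
v_surface = L / t̄ = 191.0 / 86.44 = 2.210 ft/s
v_mean = 0.87 × 2.210 = 1.922 ft/s
Q = A × v_mean = 221 × 1.922 = 424.8 ft³/s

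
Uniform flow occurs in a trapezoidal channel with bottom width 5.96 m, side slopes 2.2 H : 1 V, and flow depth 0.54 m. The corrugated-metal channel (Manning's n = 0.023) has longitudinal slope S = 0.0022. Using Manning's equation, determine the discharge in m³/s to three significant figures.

4.63 m³/s

A = (b + z·y)·y = (5.96 + 2.2×0.54)×0.54 = 3.860 m²
P = b + 2y√(1+z²) = 5.96 + 2×0.54×√(1+2.2²) = 8.570 m
R = A/P = 3.860/8.570 = 0.4504 m
Q = (1/n)·A·R^(2/3)·S^(1/2) = (1/0.023) × 3.860 × 0.4504^(2/3) × 0.0022^(1/2) = 4.625 m³/s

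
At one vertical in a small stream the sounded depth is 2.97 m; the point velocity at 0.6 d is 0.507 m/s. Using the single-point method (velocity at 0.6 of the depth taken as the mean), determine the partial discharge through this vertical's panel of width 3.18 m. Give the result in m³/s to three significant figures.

4.79 m³/s

v̄ = v₀.₆ = 0.507 m/s
q = v̄ × d × w = 0.5070 × 2.97 × 3.18 = 4.788 m³/s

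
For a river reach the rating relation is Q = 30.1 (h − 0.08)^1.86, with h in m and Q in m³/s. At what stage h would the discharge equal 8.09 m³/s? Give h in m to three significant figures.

h − h₀ = (Q/C)^(1/b) = (8.09/30.1)^(1/1.86) = 0.4934 m
h = 0.08 + 0.4934 = 0.5734 m

0.573 m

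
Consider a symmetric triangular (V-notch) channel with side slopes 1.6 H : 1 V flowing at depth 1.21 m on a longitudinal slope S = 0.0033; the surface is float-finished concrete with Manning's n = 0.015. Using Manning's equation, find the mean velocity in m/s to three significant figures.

A = z·y² = 1.6×1.21² = 2.343 m²
P = 2y√(1+z²) = 2×1.21×√(1+1.6²) = 4.566 m
R = A/P = 2.343/4.566 = 0.5130 m
Q = (1/n)·A·R^(2/3)·S^(1/2) = (1/0.015) × 2.343 × 0.5130^(2/3) × 0.0033^(1/2) = 5.749 m³/s
V = Q/A = 5.749/2.343 = 2.454 m/s

2.45 m/s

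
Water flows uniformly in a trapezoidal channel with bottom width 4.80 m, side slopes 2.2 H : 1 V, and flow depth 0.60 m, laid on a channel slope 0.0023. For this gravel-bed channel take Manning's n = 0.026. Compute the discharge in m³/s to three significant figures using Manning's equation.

4.13 m³/s

A = (b + z·y)·y = (4.80 + 2.2×0.60)×0.60 = 3.672 m²
P = b + 2y√(1+z²) = 4.80 + 2×0.60×√(1+2.2²) = 7.700 m
R = A/P = 3.672/7.700 = 0.4769 m
Q = (1/n)·A·R^(2/3)·S^(1/2) = (1/0.026) × 3.672 × 0.4769^(2/3) × 0.0023^(1/2) = 4.134 m³/s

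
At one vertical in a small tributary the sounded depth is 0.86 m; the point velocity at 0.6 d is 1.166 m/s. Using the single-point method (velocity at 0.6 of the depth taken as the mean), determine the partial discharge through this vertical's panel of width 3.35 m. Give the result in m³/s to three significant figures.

3.36 m³/s

v̄ = v₀.₆ = 1.166 m/s
q = v̄ × d × w = 1.166 × 0.86 × 3.35 = 3.359 m³/s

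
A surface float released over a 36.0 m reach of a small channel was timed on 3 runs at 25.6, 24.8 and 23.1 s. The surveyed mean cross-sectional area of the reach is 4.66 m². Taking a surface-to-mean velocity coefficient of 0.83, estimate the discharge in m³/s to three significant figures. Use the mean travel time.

5.68 m³/s

t̄ = (25.6 + 24.8 + 23.1) / 3 = 24.5 s
v_surface = L / t̄ = 36.0 / 24.5 = 1.469 m/s
v_mean = 0.83 × 1.469 = 1.220 m/s
Q = A × v_mean = 4.66 × 1.220 = 5.683 m³/s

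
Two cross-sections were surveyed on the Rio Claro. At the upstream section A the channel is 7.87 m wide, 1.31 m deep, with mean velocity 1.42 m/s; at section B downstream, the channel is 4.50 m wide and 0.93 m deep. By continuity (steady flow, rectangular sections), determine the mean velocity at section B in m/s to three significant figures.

3.50 m/s

Q = A₁V₁ = (7.87×1.31) × 1.42 = 14.64 m³/s
A₂ = 4.50 × 0.93 = 4.185 m²
V₂ = Q/A₂ = 14.64/4.185 = 3.498 m/s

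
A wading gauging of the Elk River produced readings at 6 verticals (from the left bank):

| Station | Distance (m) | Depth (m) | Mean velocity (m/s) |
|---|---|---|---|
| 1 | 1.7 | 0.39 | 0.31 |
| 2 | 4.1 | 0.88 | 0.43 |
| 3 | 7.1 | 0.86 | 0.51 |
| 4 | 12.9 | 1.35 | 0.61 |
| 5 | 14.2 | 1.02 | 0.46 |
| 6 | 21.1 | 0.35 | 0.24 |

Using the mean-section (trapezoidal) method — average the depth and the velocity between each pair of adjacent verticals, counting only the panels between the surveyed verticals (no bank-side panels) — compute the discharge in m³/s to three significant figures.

Panel 1-2: Δb = 2.4 m, d̄ = (0.39+0.88)/2 = 0.635, v̄ = (0.31+0.43)/2 = 0.37 → q = 2.4×0.635×0.37 = 0.5639 m³/s
Panel 2-3: Δb = 3 m, d̄ = (0.88+0.86)/2 = 0.87, v̄ = (0.43+0.51)/2 = 0.47 → q = 3×0.87×0.47 = 1.227 m³/s
Panel 3-4: Δb = 5.8 m, d̄ = (0.86+1.35)/2 = 1.105, v̄ = (0.51+0.61)/2 = 0.56 → q = 5.8×1.105×0.56 = 3.589 m³/s
Panel 4-5: Δb = 1.3 m, d̄ = (1.35+1.02)/2 = 1.185, v̄ = (0.61+0.46)/2 = 0.535 → q = 1.3×1.185×0.535 = 0.8242 m³/s
Panel 5-6: Δb = 6.9 m, d̄ = (1.02+0.35)/2 = 0.685, v̄ = (0.46+0.24)/2 = 0.35 → q = 6.9×0.685×0.35 = 1.654 m³/s
Q = Σ q = 7.858 m³/s

7.86 m³/s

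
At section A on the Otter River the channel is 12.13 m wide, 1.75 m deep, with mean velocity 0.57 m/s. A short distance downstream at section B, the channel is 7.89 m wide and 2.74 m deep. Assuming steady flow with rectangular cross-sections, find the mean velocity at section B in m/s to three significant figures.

0.560 m/s

Q = A₁V₁ = (12.13×1.75) × 0.57 = 12.10 m³/s
A₂ = 7.89 × 2.74 = 21.62 m²
V₂ = Q/A₂ = 12.10/21.62 = 0.5597 m/s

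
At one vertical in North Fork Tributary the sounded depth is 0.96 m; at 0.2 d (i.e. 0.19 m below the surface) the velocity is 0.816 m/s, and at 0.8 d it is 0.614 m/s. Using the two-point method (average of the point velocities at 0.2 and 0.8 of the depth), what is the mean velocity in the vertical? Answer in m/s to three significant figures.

0.715 m/s

v̄ = (0.816 + 0.614) / 2 = 0.7150 m/s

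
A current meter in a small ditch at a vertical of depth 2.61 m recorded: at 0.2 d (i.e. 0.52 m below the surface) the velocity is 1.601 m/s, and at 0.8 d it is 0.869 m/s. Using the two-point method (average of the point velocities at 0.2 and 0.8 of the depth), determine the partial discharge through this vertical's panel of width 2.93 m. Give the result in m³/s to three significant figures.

v̄ = (1.601 + 0.869) / 2 = 1.235 m/s
q = v̄ × d × w = 1.235 × 2.61 × 2.93 = 9.444 m³/s

9.44 m³/s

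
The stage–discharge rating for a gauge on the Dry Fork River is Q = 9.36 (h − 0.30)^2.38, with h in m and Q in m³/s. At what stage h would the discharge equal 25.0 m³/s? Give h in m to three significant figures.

h − h₀ = (Q/C)^(1/b) = (25.0/9.36)^(1/2.38) = 1.511 m
h = 0.30 + 1.511 = 1.811 m

1.81 m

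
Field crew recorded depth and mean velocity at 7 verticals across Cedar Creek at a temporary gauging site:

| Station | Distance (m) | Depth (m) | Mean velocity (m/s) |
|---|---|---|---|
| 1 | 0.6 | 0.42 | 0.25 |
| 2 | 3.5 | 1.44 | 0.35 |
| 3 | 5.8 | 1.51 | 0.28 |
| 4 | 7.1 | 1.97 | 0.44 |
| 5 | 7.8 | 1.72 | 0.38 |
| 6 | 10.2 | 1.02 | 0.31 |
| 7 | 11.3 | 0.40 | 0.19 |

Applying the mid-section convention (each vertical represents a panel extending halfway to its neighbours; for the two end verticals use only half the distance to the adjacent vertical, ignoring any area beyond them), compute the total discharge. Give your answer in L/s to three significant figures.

w_1 = (3.5 − 0.6)/2 = 1.45 m; q_1 = 0.25 × 0.42 × 1.45 = 0.1523 m³/s
w_2 = (5.8 − 0.6)/2 = 2.6 m; q_2 = 0.35 × 1.44 × 2.6 = 1.310 m³/s
w_3 = (7.1 − 3.5)/2 = 1.8 m; q_3 = 0.28 × 1.51 × 1.8 = 0.7610 m³/s
w_4 = (7.8 − 5.8)/2 = 1 m; q_4 = 0.44 × 1.97 × 1 = 0.8668 m³/s
w_5 = (10.2 − 7.1)/2 = 1.55 m; q_5 = 0.38 × 1.72 × 1.55 = 1.013 m³/s
w_6 = (11.3 − 7.8)/2 = 1.75 m; q_6 = 0.31 × 1.02 × 1.75 = 0.5534 m³/s
w_7 = (11.3 − 10.2)/2 = 0.55 m; q_7 = 0.19 × 0.40 × 0.55 = 0.04180 m³/s
Q = Σ qᵢ = 4.699 m³/s
= 4.699 × 1000 = 4699 L/s

4700 L/s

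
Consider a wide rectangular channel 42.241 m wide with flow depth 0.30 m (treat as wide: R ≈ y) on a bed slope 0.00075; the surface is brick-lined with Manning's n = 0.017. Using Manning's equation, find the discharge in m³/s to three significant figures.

9.15 m³/s

A = b·y = 42.241 × 0.30 = 12.67 m²
Wide channel: R ≈ y = 0.30 m
Q = (1/n)·A·R^(2/3)·S^(1/2) = (1/0.017) × 12.67 × 0.3000^(2/3) × 0.00075^(1/2) = 9.149 m³/s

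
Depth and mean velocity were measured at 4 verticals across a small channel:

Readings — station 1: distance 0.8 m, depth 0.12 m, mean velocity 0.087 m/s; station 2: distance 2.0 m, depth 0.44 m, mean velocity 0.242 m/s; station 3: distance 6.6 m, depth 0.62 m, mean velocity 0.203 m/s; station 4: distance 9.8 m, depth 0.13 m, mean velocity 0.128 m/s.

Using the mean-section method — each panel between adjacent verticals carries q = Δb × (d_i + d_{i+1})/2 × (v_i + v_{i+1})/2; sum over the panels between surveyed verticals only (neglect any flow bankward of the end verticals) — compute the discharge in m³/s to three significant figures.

Panel 1-2: Δb = 1.2 m, d̄ = (0.12+0.44)/2 = 0.28, v̄ = (0.087+0.242)/2 = 0.1645 → q = 1.2×0.28×0.1645 = 0.05527 m³/s
Panel 2-3: Δb = 4.6 m, d̄ = (0.44+0.62)/2 = 0.53, v̄ = (0.242+0.203)/2 = 0.2225 → q = 4.6×0.53×0.2225 = 0.5425 m³/s
Panel 3-4: Δb = 3.2 m, d̄ = (0.62+0.13)/2 = 0.375, v̄ = (0.203+0.128)/2 = 0.1655 → q = 3.2×0.375×0.1655 = 0.1986 m³/s
Q = Σ q = 0.7963 m³/s

0.796 m³/s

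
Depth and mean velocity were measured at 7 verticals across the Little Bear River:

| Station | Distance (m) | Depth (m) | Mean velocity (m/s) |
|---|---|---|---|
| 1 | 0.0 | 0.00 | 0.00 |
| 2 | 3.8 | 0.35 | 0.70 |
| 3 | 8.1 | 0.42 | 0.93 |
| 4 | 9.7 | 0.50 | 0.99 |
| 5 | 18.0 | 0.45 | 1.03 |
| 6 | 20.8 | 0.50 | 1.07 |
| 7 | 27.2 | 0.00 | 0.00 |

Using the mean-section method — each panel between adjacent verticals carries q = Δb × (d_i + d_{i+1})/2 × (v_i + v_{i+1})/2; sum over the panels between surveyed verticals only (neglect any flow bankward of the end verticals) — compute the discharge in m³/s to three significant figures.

8.52 m³/s

Panel 1-2: Δb = 3.8 m, d̄ = (0.00+0.35)/2 = 0.175, v̄ = (0.00+0.70)/2 = 0.35 → q = 3.8×0.175×0.35 = 0.2328 m³/s
Panel 2-3: Δb = 4.3 m, d̄ = (0.35+0.42)/2 = 0.385, v̄ = (0.70+0.93)/2 = 0.815 → q = 4.3×0.385×0.815 = 1.349 m³/s
Panel 3-4: Δb = 1.6 m, d̄ = (0.42+0.50)/2 = 0.46, v̄ = (0.93+0.99)/2 = 0.96 → q = 1.6×0.46×0.96 = 0.7066 m³/s
Panel 4-5: Δb = 8.3 m, d̄ = (0.50+0.45)/2 = 0.475, v̄ = (0.99+1.03)/2 = 1.01 → q = 8.3×0.475×1.01 = 3.982 m³/s
Panel 5-6: Δb = 2.8 m, d̄ = (0.45+0.50)/2 = 0.475, v̄ = (1.03+1.07)/2 = 1.05 → q = 2.8×0.475×1.05 = 1.397 m³/s
Panel 6-7: Δb = 6.4 m, d̄ = (0.50+0.00)/2 = 0.25, v̄ = (1.07+0.00)/2 = 0.535 → q = 6.4×0.25×0.535 = 0.8560 m³/s
Q = Σ q = 8.523 m³/s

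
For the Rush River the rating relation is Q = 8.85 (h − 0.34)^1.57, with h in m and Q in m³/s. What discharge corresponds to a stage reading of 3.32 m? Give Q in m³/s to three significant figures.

49.1 m³/s

Q = 8.85 × (3.32 − 0.34)^1.57 = 8.85 × 2.98^1.57 = 49.14 m³/s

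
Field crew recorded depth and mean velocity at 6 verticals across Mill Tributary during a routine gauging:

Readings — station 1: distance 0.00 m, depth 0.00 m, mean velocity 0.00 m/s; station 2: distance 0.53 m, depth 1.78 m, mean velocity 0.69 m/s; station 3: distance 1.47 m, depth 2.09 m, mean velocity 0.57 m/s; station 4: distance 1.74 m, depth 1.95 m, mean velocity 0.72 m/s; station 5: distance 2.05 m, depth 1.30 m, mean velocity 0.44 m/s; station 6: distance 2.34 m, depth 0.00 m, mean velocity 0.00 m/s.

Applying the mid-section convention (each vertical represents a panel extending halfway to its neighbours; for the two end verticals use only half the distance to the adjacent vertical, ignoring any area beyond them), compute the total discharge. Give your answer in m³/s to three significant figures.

2.20 m³/s

w_2 = (1.47 − 0.00)/2 = 0.735 m; q_2 = 0.69 × 1.78 × 0.735 = 0.9027 m³/s
w_3 = (1.74 − 0.53)/2 = 0.605 m; q_3 = 0.57 × 2.09 × 0.605 = 0.7207 m³/s
w_4 = (2.05 − 1.47)/2 = 0.29 m; q_4 = 0.72 × 1.95 × 0.29 = 0.4072 m³/s
w_5 = (2.34 − 1.74)/2 = 0.3 m; q_5 = 0.44 × 1.30 × 0.3 = 0.1716 m³/s
Stations 1, 6 contribute zero (depth or velocity is 0).
Q = Σ qᵢ = 2.202 m³/s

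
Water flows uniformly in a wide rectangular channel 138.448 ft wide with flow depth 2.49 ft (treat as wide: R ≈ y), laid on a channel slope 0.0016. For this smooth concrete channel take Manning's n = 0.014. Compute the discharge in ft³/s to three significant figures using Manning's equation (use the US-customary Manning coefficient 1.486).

2690 ft³/s

A = b·y = 138.448 × 2.49 = 344.7 ft²
Wide channel: R ≈ y = 2.49 ft
Q = (1.486/n)·A·R^(2/3)·S^(1/2) = (1.486/0.014) × 344.7 × 2.490^(2/3) × 0.0016^(1/2) = 2689 ft³/s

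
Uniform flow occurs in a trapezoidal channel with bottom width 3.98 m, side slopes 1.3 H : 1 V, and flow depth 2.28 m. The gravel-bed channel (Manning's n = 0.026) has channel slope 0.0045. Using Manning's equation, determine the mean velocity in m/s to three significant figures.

3.20 m/s

A = (b + z·y)·y = (3.98 + 1.3×2.28)×2.28 = 15.83 m²
P = b + 2y√(1+z²) = 3.98 + 2×2.28×√(1+1.3²) = 11.46 m
R = A/P = 15.83/11.46 = 1.382 m
Q = (1/n)·A·R^(2/3)·S^(1/2) = (1/0.026) × 15.83 × 1.382^(2/3) × 0.0045^(1/2) = 50.67 m³/s
V = Q/A = 50.67/15.83 = 3.201 m/s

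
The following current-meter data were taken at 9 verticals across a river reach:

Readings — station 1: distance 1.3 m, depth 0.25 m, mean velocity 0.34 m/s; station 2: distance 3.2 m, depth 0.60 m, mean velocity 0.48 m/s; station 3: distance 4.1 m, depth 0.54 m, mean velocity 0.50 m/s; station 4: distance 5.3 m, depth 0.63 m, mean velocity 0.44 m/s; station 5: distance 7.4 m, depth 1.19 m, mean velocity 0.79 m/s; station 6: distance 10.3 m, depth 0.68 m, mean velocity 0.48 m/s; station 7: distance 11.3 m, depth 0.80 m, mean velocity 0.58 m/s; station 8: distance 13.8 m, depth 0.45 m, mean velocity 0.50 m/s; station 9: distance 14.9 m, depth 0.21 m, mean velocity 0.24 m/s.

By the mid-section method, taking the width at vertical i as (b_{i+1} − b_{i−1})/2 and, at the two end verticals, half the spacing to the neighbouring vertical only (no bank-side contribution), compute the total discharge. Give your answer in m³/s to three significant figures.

5.46 m³/s

w_1 = (3.2 − 1.3)/2 = 0.95 m; q_1 = 0.34 × 0.25 × 0.95 = 0.08075 m³/s
w_2 = (4.1 − 1.3)/2 = 1.4 m; q_2 = 0.48 × 0.60 × 1.4 = 0.4032 m³/s
w_3 = (5.3 − 3.2)/2 = 1.05 m; q_3 = 0.50 × 0.54 × 1.05 = 0.2835 m³/s
w_4 = (7.4 − 4.1)/2 = 1.65 m; q_4 = 0.44 × 0.63 × 1.65 = 0.4574 m³/s
w_5 = (10.3 − 5.3)/2 = 2.5 m; q_5 = 0.79 × 1.19 × 2.5 = 2.350 m³/s
w_6 = (11.3 − 7.4)/2 = 1.95 m; q_6 = 0.48 × 0.68 × 1.95 = 0.6365 m³/s
w_7 = (13.8 − 10.3)/2 = 1.75 m; q_7 = 0.58 × 0.80 × 1.75 = 0.8120 m³/s
w_8 = (14.9 − 11.3)/2 = 1.8 m; q_8 = 0.50 × 0.45 × 1.8 = 0.4050 m³/s
w_9 = (14.9 − 13.8)/2 = 0.55 m; q_9 = 0.24 × 0.21 × 0.55 = 0.02772 m³/s
Q = Σ qᵢ = 5.456 m³/s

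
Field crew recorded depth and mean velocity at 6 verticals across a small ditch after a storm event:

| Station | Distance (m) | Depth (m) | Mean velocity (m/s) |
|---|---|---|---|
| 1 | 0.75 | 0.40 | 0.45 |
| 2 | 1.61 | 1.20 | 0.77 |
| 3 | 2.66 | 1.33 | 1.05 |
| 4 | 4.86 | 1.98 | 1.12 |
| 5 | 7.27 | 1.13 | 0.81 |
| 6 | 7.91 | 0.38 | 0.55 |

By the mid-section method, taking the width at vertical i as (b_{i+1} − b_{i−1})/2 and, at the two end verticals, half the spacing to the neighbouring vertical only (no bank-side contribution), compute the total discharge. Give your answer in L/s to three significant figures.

w_1 = (1.61 − 0.75)/2 = 0.43 m; q_1 = 0.45 × 0.40 × 0.43 = 0.07740 m³/s
w_2 = (2.66 − 0.75)/2 = 0.955 m; q_2 = 0.77 × 1.20 × 0.955 = 0.8824 m³/s
w_3 = (4.86 − 1.61)/2 = 1.625 m; q_3 = 1.05 × 1.33 × 1.625 = 2.269 m³/s
w_4 = (7.27 − 2.66)/2 = 2.305 m; q_4 = 1.12 × 1.98 × 2.305 = 5.112 m³/s
w_5 = (7.91 − 4.86)/2 = 1.525 m; q_5 = 0.81 × 1.13 × 1.525 = 1.396 m³/s
w_6 = (7.91 − 7.27)/2 = 0.32 m; q_6 = 0.55 × 0.38 × 0.32 = 0.06688 m³/s
Q = Σ qᵢ = 9.803 m³/s
= 9.803 × 1000 = 9803 L/s

9800 L/s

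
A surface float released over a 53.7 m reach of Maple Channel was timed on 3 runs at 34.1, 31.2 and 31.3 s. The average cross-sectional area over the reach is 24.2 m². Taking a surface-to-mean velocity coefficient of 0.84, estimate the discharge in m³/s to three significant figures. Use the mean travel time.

t̄ = (34.1 + 31.2 + 31.3) / 3 = 32.2 s
v_surface = L / t̄ = 53.7 / 32.2 = 1.668 m/s
v_mean = 0.84 × 1.668 = 1.401 m/s
Q = A × v_mean = 24.2 × 1.401 = 33.90 m³/s

33.9 m³/s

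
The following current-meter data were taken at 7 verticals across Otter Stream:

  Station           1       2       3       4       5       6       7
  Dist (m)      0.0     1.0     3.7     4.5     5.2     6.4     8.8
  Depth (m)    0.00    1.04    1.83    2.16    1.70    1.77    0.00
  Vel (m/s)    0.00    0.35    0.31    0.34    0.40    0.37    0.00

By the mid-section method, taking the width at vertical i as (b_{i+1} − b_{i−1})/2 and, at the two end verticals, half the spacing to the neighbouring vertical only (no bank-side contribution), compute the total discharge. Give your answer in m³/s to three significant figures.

w_2 = (3.7 − 0.0)/2 = 1.85 m; q_2 = 0.35 × 1.04 × 1.85 = 0.6734 m³/s
w_3 = (4.5 − 1.0)/2 = 1.75 m; q_3 = 0.31 × 1.83 × 1.75 = 0.9928 m³/s
w_4 = (5.2 − 3.7)/2 = 0.75 m; q_4 = 0.34 × 2.16 × 0.75 = 0.5508 m³/s
w_5 = (6.4 − 4.5)/2 = 0.95 m; q_5 = 0.40 × 1.70 × 0.95 = 0.6460 m³/s
w_6 = (8.8 − 5.2)/2 = 1.8 m; q_6 = 0.37 × 1.77 × 1.8 = 1.179 m³/s
Stations 1, 7 contribute zero (depth or velocity is 0).
Q = Σ qᵢ = 4.042 m³/s

4.04 m³/s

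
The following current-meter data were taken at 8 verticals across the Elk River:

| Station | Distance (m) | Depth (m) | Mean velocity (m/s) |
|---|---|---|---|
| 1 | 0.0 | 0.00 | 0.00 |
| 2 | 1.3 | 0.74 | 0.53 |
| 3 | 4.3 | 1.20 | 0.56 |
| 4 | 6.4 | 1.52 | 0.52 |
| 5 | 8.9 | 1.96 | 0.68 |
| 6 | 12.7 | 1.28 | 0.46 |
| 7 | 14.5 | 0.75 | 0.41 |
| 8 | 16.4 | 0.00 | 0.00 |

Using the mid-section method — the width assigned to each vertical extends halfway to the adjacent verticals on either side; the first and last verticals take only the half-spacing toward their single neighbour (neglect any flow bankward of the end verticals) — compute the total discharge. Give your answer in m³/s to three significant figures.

w_2 = (4.3 − 0.0)/2 = 2.15 m; q_2 = 0.53 × 0.74 × 2.15 = 0.8432 m³/s
w_3 = (6.4 − 1.3)/2 = 2.55 m; q_3 = 0.56 × 1.20 × 2.55 = 1.714 m³/s
w_4 = (8.9 − 4.3)/2 = 2.3 m; q_4 = 0.52 × 1.52 × 2.3 = 1.818 m³/s
w_5 = (12.7 − 6.4)/2 = 3.15 m; q_5 = 0.68 × 1.96 × 3.15 = 4.198 m³/s
w_6 = (14.5 − 8.9)/2 = 2.8 m; q_6 = 0.46 × 1.28 × 2.8 = 1.649 m³/s
w_7 = (16.4 − 12.7)/2 = 1.85 m; q_7 = 0.41 × 0.75 × 1.85 = 0.5689 m³/s
Stations 1, 8 contribute zero (depth or velocity is 0).
Q = Σ qᵢ = 10.79 m³/s

10.8 m³/s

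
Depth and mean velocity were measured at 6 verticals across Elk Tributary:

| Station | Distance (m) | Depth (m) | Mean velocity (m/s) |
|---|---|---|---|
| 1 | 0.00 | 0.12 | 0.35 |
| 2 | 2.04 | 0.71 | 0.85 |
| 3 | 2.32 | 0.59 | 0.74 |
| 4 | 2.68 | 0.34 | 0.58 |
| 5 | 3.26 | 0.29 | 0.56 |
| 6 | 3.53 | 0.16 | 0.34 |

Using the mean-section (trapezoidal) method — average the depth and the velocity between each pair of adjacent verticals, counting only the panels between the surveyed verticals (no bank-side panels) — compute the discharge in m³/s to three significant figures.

0.895 m³/s

Panel 1-2: Δb = 2.04 m, d̄ = (0.12+0.71)/2 = 0.415, v̄ = (0.35+0.85)/2 = 0.6 → q = 2.04×0.415×0.6 = 0.5080 m³/s
Panel 2-3: Δb = 0.28 m, d̄ = (0.71+0.59)/2 = 0.65, v̄ = (0.85+0.74)/2 = 0.795 → q = 0.28×0.65×0.795 = 0.1447 m³/s
Panel 3-4: Δb = 0.36 m, d̄ = (0.59+0.34)/2 = 0.465, v̄ = (0.74+0.58)/2 = 0.66 → q = 0.36×0.465×0.66 = 0.1105 m³/s
Panel 4-5: Δb = 0.58 m, d̄ = (0.34+0.29)/2 = 0.315, v̄ = (0.58+0.56)/2 = 0.57 → q = 0.58×0.315×0.57 = 0.1041 m³/s
Panel 5-6: Δb = 0.27 m, d̄ = (0.29+0.16)/2 = 0.225, v̄ = (0.56+0.34)/2 = 0.45 → q = 0.27×0.225×0.45 = 0.02734 m³/s
Q = Σ q = 0.8946 m³/s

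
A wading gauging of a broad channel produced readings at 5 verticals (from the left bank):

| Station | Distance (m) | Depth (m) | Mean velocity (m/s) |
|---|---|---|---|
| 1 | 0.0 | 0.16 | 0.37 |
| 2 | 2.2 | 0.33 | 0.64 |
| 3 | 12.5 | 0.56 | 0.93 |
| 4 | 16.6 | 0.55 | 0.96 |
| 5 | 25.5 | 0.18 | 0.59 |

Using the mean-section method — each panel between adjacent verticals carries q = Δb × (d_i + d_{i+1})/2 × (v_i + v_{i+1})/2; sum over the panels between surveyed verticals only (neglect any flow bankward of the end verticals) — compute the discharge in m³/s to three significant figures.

8.54 m³/s

Panel 1-2: Δb = 2.2 m, d̄ = (0.16+0.33)/2 = 0.245, v̄ = (0.37+0.64)/2 = 0.505 → q = 2.2×0.245×0.505 = 0.2722 m³/s
Panel 2-3: Δb = 10.3 m, d̄ = (0.33+0.56)/2 = 0.445, v̄ = (0.64+0.93)/2 = 0.785 → q = 10.3×0.445×0.785 = 3.598 m³/s
Panel 3-4: Δb = 4.1 m, d̄ = (0.56+0.55)/2 = 0.555, v̄ = (0.93+0.96)/2 = 0.945 → q = 4.1×0.555×0.945 = 2.150 m³/s
Panel 4-5: Δb = 8.9 m, d̄ = (0.55+0.18)/2 = 0.365, v̄ = (0.96+0.59)/2 = 0.775 → q = 8.9×0.365×0.775 = 2.518 m³/s
Q = Σ q = 8.538 m³/s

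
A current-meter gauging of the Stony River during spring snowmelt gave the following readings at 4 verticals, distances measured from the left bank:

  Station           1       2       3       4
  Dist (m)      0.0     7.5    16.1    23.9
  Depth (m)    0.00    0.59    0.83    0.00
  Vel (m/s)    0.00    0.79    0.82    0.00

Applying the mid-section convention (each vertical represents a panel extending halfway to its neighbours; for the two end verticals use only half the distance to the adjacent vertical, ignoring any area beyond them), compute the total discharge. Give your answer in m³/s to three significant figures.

9.33 m³/s

w_2 = (16.1 − 0.0)/2 = 8.05 m; q_2 = 0.79 × 0.59 × 8.05 = 3.752 m³/s
w_3 = (23.9 − 7.5)/2 = 8.2 m; q_3 = 0.82 × 0.83 × 8.2 = 5.581 m³/s
Stations 1, 4 contribute zero (depth or velocity is 0).
Q = Σ qᵢ = 9.333 m³/s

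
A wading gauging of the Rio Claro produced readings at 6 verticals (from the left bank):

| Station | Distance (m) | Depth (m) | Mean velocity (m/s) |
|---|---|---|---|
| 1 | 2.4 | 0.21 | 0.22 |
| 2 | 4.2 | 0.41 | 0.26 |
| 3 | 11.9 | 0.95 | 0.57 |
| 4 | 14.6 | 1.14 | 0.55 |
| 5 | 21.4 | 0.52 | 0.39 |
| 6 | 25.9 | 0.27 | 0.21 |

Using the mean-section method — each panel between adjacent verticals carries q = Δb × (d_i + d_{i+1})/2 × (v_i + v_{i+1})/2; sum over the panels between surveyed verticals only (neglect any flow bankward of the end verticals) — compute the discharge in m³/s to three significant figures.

7.07 m³/s

Panel 1-2: Δb = 1.8 m, d̄ = (0.21+0.41)/2 = 0.31, v̄ = (0.22+0.26)/2 = 0.24 → q = 1.8×0.31×0.24 = 0.1339 m³/s
Panel 2-3: Δb = 7.7 m, d̄ = (0.41+0.95)/2 = 0.68, v̄ = (0.26+0.57)/2 = 0.415 → q = 7.7×0.68×0.415 = 2.173 m³/s
Panel 3-4: Δb = 2.7 m, d̄ = (0.95+1.14)/2 = 1.045, v̄ = (0.57+0.55)/2 = 0.56 → q = 2.7×1.045×0.56 = 1.580 m³/s
Panel 4-5: Δb = 6.8 m, d̄ = (1.14+0.52)/2 = 0.83, v̄ = (0.55+0.39)/2 = 0.47 → q = 6.8×0.83×0.47 = 2.653 m³/s
Panel 5-6: Δb = 4.5 m, d̄ = (0.52+0.27)/2 = 0.395, v̄ = (0.39+0.21)/2 = 0.3 → q = 4.5×0.395×0.3 = 0.5333 m³/s
Q = Σ q = 7.073 m³/s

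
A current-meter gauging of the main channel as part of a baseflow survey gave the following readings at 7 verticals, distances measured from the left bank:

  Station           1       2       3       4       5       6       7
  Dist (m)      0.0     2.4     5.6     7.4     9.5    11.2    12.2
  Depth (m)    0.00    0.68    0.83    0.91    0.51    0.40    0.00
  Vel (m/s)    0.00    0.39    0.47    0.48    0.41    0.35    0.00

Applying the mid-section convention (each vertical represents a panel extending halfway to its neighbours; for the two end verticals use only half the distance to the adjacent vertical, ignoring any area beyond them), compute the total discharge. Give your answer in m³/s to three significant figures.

w_2 = (5.6 − 0.0)/2 = 2.8 m; q_2 = 0.39 × 0.68 × 2.8 = 0.7426 m³/s
w_3 = (7.4 − 2.4)/2 = 2.5 m; q_3 = 0.47 × 0.83 × 2.5 = 0.9753 m³/s
w_4 = (9.5 − 5.6)/2 = 1.95 m; q_4 = 0.48 × 0.91 × 1.95 = 0.8518 m³/s
w_5 = (11.2 − 7.4)/2 = 1.9 m; q_5 = 0.41 × 0.51 × 1.9 = 0.3973 m³/s
w_6 = (12.2 − 9.5)/2 = 1.35 m; q_6 = 0.35 × 0.40 × 1.35 = 0.1890 m³/s
Stations 1, 7 contribute zero (depth or velocity is 0).
Q = Σ qᵢ = 3.156 m³/s

3.16 m³/s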